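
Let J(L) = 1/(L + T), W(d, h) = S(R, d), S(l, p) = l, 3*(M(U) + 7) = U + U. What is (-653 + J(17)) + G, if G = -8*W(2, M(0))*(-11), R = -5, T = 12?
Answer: -31696/29 ≈ -1093.0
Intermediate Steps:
M(U) = -7 + 2*U/3 (M(U) = -7 + (U + U)/3 = -7 + (2*U)/3 = -7 + 2*U/3)
W(d, h) = -5
G = -440 (G = -8*(-5)*(-11) = 40*(-11) = -440)
J(L) = 1/(12 + L) (J(L) = 1/(L + 12) = 1/(12 + L))
(-653 + J(17)) + G = (-653 + 1/(12 + 17)) - 440 = (-653 + 1/29) - 440 = -18936/29 - 440 = -31696/29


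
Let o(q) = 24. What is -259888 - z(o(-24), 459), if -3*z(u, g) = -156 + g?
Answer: -259787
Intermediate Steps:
z(u, g) = 52 - g/3 (z(u, g) = -(-156 + g)/3 = 52 - g/3)
-259888 - z(o(-24), 459) = -259888 - (52 - ⅓*459) = -259888 - (52 - 153) = -259888 - 1*(-101) = -259888 + 101 = -259787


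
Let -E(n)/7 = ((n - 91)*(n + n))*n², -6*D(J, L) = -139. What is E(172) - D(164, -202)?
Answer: -34621800331/6 ≈ -5.7703e+9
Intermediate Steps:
D(J, L) = 139/6 (D(J, L) = -⅙*(-139) = 139/6)
E(n) = -14*n³*(-91 + n) (E(n) = -7*(n - 91)*(n + n)*n² = -7*(-91 + n)*(2*n)*n² = -7*2*n*(-91 + n)*n² = -14*n³*(-91 + n))
E(172) - D(164, -202) = 14*172³*(91 - 1*172) - 1*139/6 = 14*5088448*(91 - 172) - 139/6 = 14*5088448*(-81) - 139/6 = -5770300032 - 139/6 = -34621800331/6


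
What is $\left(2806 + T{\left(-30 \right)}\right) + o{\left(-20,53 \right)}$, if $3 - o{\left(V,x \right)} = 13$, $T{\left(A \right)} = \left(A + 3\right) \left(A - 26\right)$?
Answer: $4308$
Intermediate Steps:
$T{\left(A \right)} = \left(-26 + A\right) \left(3 + A\right)$ ($T{\left(A \right)} = \left(3 + A\right) \left(-26 + A\right) = \left(-26 + A\right) \left(3 + A\right)$)
$o{\left(V,x \right)} = -10$ ($o{\left(V,x \right)} = 3 - 13 = -10$)
$\left(2806 + T{\left(-30 \right)}\right) + o{\left(-20,53 \right)} = \left(2806 - \left(-612 - 900\right)\right) - 10 = \left(2806 + \left(-78 + 900 + 690\right)\right) - 10 = \left(2806 + 1512\right) - 10 = 4318 - 10 = 4308$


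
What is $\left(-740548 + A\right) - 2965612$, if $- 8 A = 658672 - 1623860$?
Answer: $- \frac{7171023}{2} \approx -3.5855 \cdot 10^{6}$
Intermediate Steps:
$A = \frac{241297}{2}$ ($A = - \frac{658672 - 1623860}{8} = \left(- \frac{1}{8}\right) \left(-965188\right) = \frac{241297}{2} \approx 1.2065 \cdot 10^{5}$)
$\left(-740548 + A\right) - 2965612 = \left(-740548 + \frac{241297}{2}\right) - 2965612 = - \frac{1239799}{2} - 2965612 = - \frac{7171023}{2}$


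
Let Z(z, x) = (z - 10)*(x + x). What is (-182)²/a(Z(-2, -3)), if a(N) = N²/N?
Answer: 8281/18 ≈ 460.06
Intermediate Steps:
Z(z, x) = 2*x*(-10 + z) (Z(z, x) = (-10 + z)*(2*x) = 2*x*(-10 + z))
a(N) = N
(-182)²/a(Z(-2, -3)) = (-182)²/((2*(-3)*(-10 - 2))) = 33124/((2*(-3)*(-12))) = 33124/72 = 33124*(1/72) = 8281/18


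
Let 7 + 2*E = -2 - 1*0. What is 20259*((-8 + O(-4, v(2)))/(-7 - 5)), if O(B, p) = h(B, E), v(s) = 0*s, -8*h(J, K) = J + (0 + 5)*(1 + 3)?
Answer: 33765/2 ≈ 16883.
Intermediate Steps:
E = -9/2 (E = -7/2 + (-2 - 1*0)/2 = -7/2 + (-2 + 0)/2 = -7/2 + (½)*(-2) = -7/2 - 1 = -9/2 ≈ -4.5000)
h(J, K) = -5/2 - J/8 (h(J, K) = -(J + (0 + 5)*(1 + 3))/8 = -(J + 5*4)/8 = -(J + 20)/8 = -(20 + J)/8 = -5/2 - J/8)
v(s) = 0
O(B, p) = -5/2 - B/8
20259*((-8 + O(-4, v(2)))/(-7 - 5)) = 20259*((-8 + (-5/2 - ⅛*(-4)))/(-7 - 5)) = 20259*((-8 + (-5/2 + ½))/(-12)) = 20259*((-8 - 2)*(-1/12)) = 20259*(-10*(-1/12)) = 20259*(⅚) = 33765/2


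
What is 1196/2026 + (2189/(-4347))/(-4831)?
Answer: 12560430943/21273361641 ≈ 0.59043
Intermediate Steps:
1196/2026 + (2189/(-4347))/(-4831) = 1196*(1/2026) + (2189*(-1/4347))*(-1/4831) = 598/1013 - 2189/4347*(-1/4831) = 598/1013 + 2189/21000357 = 12560430943/21273361641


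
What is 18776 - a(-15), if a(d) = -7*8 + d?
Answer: 18847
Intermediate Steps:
a(d) = -56 + d
18776 - a(-15) = 18776 - (-56 - 15) = 18776 - 1*(-71) = 18776 + 71 = 18847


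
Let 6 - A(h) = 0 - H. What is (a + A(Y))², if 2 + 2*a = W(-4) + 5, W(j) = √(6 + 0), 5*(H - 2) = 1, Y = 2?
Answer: 9559/100 + 97*√6/10 ≈ 119.35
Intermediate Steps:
H = 11/5 (H = 2 + (⅕)*1 = 2 + ⅕ = 11/5 ≈ 2.2000)
A(h) = 41/5 (A(h) = 6 - (0 - 1*11/5) = 6 - (0 - 11/5) = 6 - 1*(-11/5) = 6 + 11/5 = 41/5)
W(j) = √6
a = 3/2 + √6/2 (a = -1 + (√6 + 5)/2 = -1 + (5 + √6)/2 = -1 + (5/2 + √6/2) = 3/2 + √6/2 ≈ 2.7247)
(a + A(Y))² = ((3/2 + √6/2) + 41/5)² = (97/10 + √6/2)²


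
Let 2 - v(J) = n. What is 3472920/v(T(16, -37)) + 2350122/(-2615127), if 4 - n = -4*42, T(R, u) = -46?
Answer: -17808875258/871709 ≈ -20430.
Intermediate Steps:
n = 172 (n = 4 - (-4)*42 = 4 - 1*(-168) = 4 + 168 = 172)
v(J) = -170 (v(J) = 2 - 1*172 = 2 - 172 = -170)
3472920/v(T(16, -37)) + 2350122/(-2615127) = 3472920/(-170) + 2350122/(-2615127) = 3472920*(-1/170) + 2350122*(-1/2615127) = -347292/17 - 783374/871709 = -17808875258/871709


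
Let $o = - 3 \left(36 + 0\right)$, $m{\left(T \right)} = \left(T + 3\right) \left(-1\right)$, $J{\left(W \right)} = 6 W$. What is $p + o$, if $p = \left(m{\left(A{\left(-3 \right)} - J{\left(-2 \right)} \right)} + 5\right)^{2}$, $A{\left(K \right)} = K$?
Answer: $-59$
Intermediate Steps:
$m{\left(T \right)} = -3 - T$ ($m{\left(T \right)} = \left(3 + T\right) \left(-1\right) = -3 - T$)
$o = -108$ ($o = \left(-3\right) 36 = -108$)
$p = 49$ ($p = \left(\left(-3 - \left(-3 - 6 \left(-2\right)\right)\right) + 5\right)^{2} = \left(\left(-3 - \left(-3 - -12\right)\right) + 5\right)^{2} = \left(\left(-3 - \left(-3 + 12\right)\right) + 5\right)^{2} = \left(\left(-3 - 9\right) + 5\right)^{2} = \left(-12 + 5\right)^{2} = \left(-7\right)^{2} = 49$)
$p + o = 49 - 108 = -59$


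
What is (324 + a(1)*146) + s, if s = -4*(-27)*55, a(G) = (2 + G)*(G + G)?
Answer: 7140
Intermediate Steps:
a(G) = 2*G*(2 + G) (a(G) = (2 + G)*(2*G) = 2*G*(2 + G))
s = 5940 (s = 108*55 = 5940)
(324 + a(1)*146) + s = (324 + (2*1*(2 + 1))*146) + 5940 = (324 + (2*1*3)*146) + 5940 = (324 + 6*146) + 5940 = (324 + 876) + 5940 = 1200 + 5940 = 7140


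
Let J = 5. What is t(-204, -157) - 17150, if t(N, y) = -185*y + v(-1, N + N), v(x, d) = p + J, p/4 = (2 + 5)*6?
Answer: 12068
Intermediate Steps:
p = 168 (p = 4*((2 + 5)*6) = 4*(7*6) = 4*42 = 168)
v(x, d) = 173 (v(x, d) = 168 + 5 = 173)
t(N, y) = 173 - 185*y (t(N, y) = -185*y + 173 = 173 - 185*y)
t(-204, -157) - 17150 = (173 - 185*(-157)) - 17150 = (173 + 29045) - 17150 = 29218 - 17150 = 12068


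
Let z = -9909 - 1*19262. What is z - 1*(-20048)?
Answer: -9123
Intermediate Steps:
z = -29171 (z = -9909 - 19262 = -29171)
z - 1*(-20048) = -29171 - 1*(-20048) = -29171 + 20048 = -9123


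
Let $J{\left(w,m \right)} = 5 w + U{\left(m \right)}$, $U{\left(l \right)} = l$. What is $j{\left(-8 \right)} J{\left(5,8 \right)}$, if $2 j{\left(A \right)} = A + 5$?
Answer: $- \frac{99}{2} \approx -49.5$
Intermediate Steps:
$J{\left(w,m \right)} = m + 5 w$ ($J{\left(w,m \right)} = 5 w + m = m + 5 w$)
$j{\left(A \right)} = \frac{5}{2} + \frac{A}{2}$ ($j{\left(A \right)} = \frac{A + 5}{2} = \frac{5 + A}{2} = \frac{5}{2} + \frac{A}{2}$)
$j{\left(-8 \right)} J{\left(5,8 \right)} = \left(\frac{5}{2} + \frac{1}{2} \left(-8\right)\right) \left(8 + 5 \cdot 5\right) = \left(\frac{5}{2} - 4\right) \left(8 + 25\right) = \left(- \frac{3}{2}\right) 33 = - \frac{99}{2}$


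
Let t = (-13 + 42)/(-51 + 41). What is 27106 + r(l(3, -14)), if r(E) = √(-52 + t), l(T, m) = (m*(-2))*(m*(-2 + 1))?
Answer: 27106 + 3*I*√610/10 ≈ 27106.0 + 7.4095*I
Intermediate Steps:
t = -29/10 (t = 29/(-10) = 29*(-⅒) = -29/10 ≈ -2.9000)
l(T, m) = 2*m² (l(T, m) = (-2*m)*(m*(-1)) = (-2*m)*(-m) = 2*m²)
r(E) = 3*I*√610/10 (r(E) = √(-52 - 29/10) = √(-549/10) = 3*I*√610/10)
27106 + r(l(3, -14)) = 27106 + 3*I*√610/10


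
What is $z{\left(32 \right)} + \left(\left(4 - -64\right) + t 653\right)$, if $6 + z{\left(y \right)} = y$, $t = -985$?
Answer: $-643111$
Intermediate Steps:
$z{\left(y \right)} = -6 + y$
$z{\left(32 \right)} + \left(\left(4 - -64\right) + t 653\right) = \left(-6 + 32\right) + \left(\left(4 - -64\right) - 643205\right) = 26 + \left(\left(4 + 64\right) - 643205\right) = 26 + \left(68 - 643205\right) = 26 - 643137 = -643111$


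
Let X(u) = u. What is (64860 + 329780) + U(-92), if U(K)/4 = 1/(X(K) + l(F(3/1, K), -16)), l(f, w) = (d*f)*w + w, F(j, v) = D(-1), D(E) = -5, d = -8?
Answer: 73797679/187 ≈ 3.9464e+5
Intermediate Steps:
F(j, v) = -5
l(f, w) = w - 8*f*w (l(f, w) = (-8*f)*w + w = -8*f*w + w = w - 8*f*w)
U(K) = 4/(-656 + K) (U(K) = 4/(K - 16*(1 - 8*(-5))) = 4/(K - 16*(1 + 40)) = 4/(K - 16*41) = 4/(K - 656) = 4/(-656 + K))
(64860 + 329780) + U(-92) = (64860 + 329780) + 4/(-656 - 92) = 394640 + 4/(-748) = 394640 + 4*(-1/748) = 394640 - 1/187 = 73797679/187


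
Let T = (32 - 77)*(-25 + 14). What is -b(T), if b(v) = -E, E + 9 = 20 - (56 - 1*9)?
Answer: -36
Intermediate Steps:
E = -36 (E = -9 + (20 - (56 - 1*9)) = -9 + (20 - (56 - 9)) = -9 + (20 - 1*47) = -9 + (20 - 47) = -9 - 27 = -36)
T = 495 (T = -45*(-11) = 495)
b(v) = 36 (b(v) = -1*(-36) = 36)
-b(T) = -1*36 = -36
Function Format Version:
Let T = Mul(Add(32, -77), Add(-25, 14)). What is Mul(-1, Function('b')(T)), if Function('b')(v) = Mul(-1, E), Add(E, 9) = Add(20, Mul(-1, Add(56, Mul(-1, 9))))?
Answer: -36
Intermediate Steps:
E = -36 (E = Add(-9, Add(20, Mul(-1, Add(56, Mul(-1, 9))))) = Add(-9, Add(20, Mul(-1, Add(56, -9)))) = Add(-9, Add(20, Mul(-1, 47))) = Add(-9, Add(20, -47)) = Add(-9, -27) = -36)
T = 495 (T = Mul(-45, -11) = 495)
Function('b')(v) = 36 (Function('b')(v) = Mul(-1, -36) = 36)
Mul(-1, Function('b')(T)) = Mul(-1, 36) = -36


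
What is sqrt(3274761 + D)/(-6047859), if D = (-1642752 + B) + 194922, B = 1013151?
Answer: -sqrt(2840082)/6047859 ≈ -0.00027865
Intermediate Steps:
D = -434679 (D = (-1642752 + 1013151) + 194922 = -629601 + 194922 = -434679)
sqrt(3274761 + D)/(-6047859) = sqrt(3274761 - 434679)/(-6047859) = sqrt(2840082)*(-1/6047859) = -sqrt(2840082)/6047859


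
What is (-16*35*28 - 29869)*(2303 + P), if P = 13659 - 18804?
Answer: 129450258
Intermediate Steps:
P = -5145
(-16*35*28 - 29869)*(2303 + P) = (-16*35*28 - 29869)*(2303 - 5145) = (-560*28 - 29869)*(-2842) = (-15680 - 29869)*(-2842) = -45549*(-2842) = 129450258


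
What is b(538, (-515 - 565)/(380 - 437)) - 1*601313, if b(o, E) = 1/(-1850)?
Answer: -1112429051/1850 ≈ -6.0131e+5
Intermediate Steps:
b(o, E) = -1/1850
b(538, (-515 - 565)/(380 - 437)) - 1*601313 = -1/1850 - 1*601313 = -1/1850 - 601313 = -1112429051/1850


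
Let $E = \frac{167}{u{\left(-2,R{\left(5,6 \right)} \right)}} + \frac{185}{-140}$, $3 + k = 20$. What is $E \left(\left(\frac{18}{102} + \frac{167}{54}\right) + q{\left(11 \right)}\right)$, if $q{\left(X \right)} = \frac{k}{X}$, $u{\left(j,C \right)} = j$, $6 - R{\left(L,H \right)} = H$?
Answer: $- \frac{115465375}{282744} \approx -408.37$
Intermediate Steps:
$k = 17$ ($k = -3 + 20 = 17$)
$R{\left(L,H \right)} = 6 - H$
$q{\left(X \right)} = \frac{17}{X}$
$E = - \frac{2375}{28}$ ($E = \frac{167}{-2} + \frac{185}{-140} = 167 \left(- \frac{1}{2}\right) + 185 \left(- \frac{1}{140}\right) = - \frac{167}{2} - \frac{37}{28} = - \frac{2375}{28} \approx -84.821$)
$E \left(\left(\frac{18}{102} + \frac{167}{54}\right) + q{\left(11 \right)}\right) = - \frac{2375 \left(\left(\frac{18}{102} + \frac{167}{54}\right) + \frac{17}{11}\right)}{28} = - \frac{2375 \left(\left(18 \cdot \frac{1}{102} + 167 \cdot \frac{1}{54}\right) + 17 \cdot \frac{1}{11}\right)}{28} = - \frac{2375 \left(\left(\frac{3}{17} + \frac{167}{54}\right) + \frac{17}{11}\right)}{28} = - \frac{2375 \left(\frac{3001}{918} + \frac{17}{11}\right)}{28} = \left(- \frac{2375}{28}\right) \frac{48617}{10098} = - \frac{115465375}{282744}$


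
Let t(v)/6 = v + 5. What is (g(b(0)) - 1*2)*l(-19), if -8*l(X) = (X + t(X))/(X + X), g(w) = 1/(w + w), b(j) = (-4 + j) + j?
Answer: 1751/2432 ≈ 0.71998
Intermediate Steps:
t(v) = 30 + 6*v (t(v) = 6*(v + 5) = 6*(5 + v) = 30 + 6*v)
b(j) = -4 + 2*j
g(w) = 1/(2*w)
l(X) = -(30 + 7*X)/(16*X) (l(X) = -(X + (30 + 6*X))/(8*(X + X)) = -(30 + 7*X)/(8*(2*X)) = -(30 + 7*X)*1/(2*X)/8 = -(30 + 7*X)/(16*X))
(g(b(0)) - 1*2)*l(-19) = (1/(2*(-4 + 2*0)) - 1*2)*((1/16)*(-30 - 7*(-19))/(-19)) = (1/(2*(-4 + 0)) - 2)*((1/16)*(-1/19)*(-30 + 133)) = ((½)/(-4) - 2)*((1/16)*(-1/19)*103) = ((½)*(-¼) - 2)*(-103/304) = (-⅛ - 2)*(-103/304) = -17/8*(-103/304) = 1751/2432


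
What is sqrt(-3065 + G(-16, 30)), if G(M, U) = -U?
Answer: I*sqrt(3095) ≈ 55.633*I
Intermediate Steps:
sqrt(-3065 + G(-16, 30)) = sqrt(-3065 - 1*30) = sqrt(-3065 - 30) = sqrt(-3095) = I*sqrt(3095)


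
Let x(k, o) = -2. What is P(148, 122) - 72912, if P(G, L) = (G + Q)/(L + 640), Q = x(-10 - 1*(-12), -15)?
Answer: -27779399/381 ≈ -72912.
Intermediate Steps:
Q = -2
P(G, L) = (-2 + G)/(640 + L) (P(G, L) = (G - 2)/(L + 640) = (-2 + G)/(640 + L))
P(148, 122) - 72912 = (-2 + 148)/(640 + 122) - 72912 = 146/762 - 72912 = (1/762)*146 - 72912 = 73/381 - 72912 = -27779399/381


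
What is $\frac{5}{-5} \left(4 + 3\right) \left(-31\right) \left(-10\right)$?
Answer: $-2170$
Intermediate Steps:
$\frac{5}{-5} \left(4 + 3\right) \left(-31\right) \left(-10\right) = 5 \left(- \frac{1}{5}\right) 7 \left(-31\right) \left(-10\right) = \left(-1\right) 7 \left(-31\right) \left(-10\right) = \left(-7\right) \left(-31\right) \left(-10\right) = 217 \left(-10\right) = -2170$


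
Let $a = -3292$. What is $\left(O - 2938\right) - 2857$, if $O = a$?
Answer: $-9087$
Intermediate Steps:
$O = -3292$
$\left(O - 2938\right) - 2857 = \left(-3292 - 2938\right) - 2857 = -6230 - 2857 = -9087$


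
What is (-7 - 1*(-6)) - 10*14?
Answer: -141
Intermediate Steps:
(-7 - 1*(-6)) - 10*14 = (-7 + 6) - 140 = -1 - 140 = -141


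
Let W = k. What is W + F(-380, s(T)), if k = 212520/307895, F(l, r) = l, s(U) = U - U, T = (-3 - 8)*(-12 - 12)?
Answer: -3336788/8797 ≈ -379.31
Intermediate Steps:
T = 264 (T = -11*(-24) = 264)
s(U) = 0
k = 6072/8797 (k = 212520*(1/307895) = 6072/8797 ≈ 0.69024)
W = 6072/8797 ≈ 0.69024
W + F(-380, s(T)) = 6072/8797 - 380 = -3336788/8797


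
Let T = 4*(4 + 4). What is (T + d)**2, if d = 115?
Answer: 21609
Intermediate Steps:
T = 32 (T = 4*8 = 32)
(T + d)**2 = (32 + 115)**2 = 147**2 = 21609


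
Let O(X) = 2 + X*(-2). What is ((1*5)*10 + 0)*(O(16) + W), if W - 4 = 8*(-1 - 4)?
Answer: -3300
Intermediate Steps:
O(X) = 2 - 2*X
W = -36 (W = 4 + 8*(-1 - 4) = 4 + 8*(-5) = 4 - 40 = -36)
((1*5)*10 + 0)*(O(16) + W) = ((1*5)*10 + 0)*((2 - 2*16) - 36) = (5*10 + 0)*((2 - 32) - 36) = (50 + 0)*(-30 - 36) = 50*(-66) = -3300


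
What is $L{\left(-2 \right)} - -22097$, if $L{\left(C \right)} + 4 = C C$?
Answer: $22097$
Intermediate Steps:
$L{\left(C \right)} = -4 + C^{2}$ ($L{\left(C \right)} = -4 + C C = -4 + C^{2}$)
$L{\left(-2 \right)} - -22097 = \left(-4 + \left(-2\right)^{2}\right) - -22097 = \left(-4 + 4\right) + 22097 = 0 + 22097 = 22097$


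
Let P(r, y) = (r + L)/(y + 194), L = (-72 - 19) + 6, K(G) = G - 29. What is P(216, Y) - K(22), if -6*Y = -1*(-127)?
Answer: 8045/1037 ≈ 7.7580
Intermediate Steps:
K(G) = -29 + G
L = -85 (L = -91 + 6 = -85)
Y = -127/6 (Y = -(-1)*(-127)/6 = -1/6*127 = -127/6 ≈ -21.167)
P(r, y) = (-85 + r)/(194 + y) (P(r, y) = (r - 85)/(y + 194) = (-85 + r)/(194 + y))
P(216, Y) - K(22) = (-85 + 216)/(194 - 127/6) - (-29 + 22) = 131/(1037/6) - 1*(-7) = (6/1037)*131 + 7 = 786/1037 + 7 = 8045/1037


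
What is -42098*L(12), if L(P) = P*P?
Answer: -6062112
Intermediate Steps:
L(P) = P²
-42098*L(12) = -42098*12² = -42098*144 = -6062112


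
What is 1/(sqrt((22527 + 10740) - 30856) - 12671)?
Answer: -12671/160551830 - sqrt(2411)/160551830 ≈ -7.9227e-5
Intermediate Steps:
1/(sqrt((22527 + 10740) - 30856) - 12671) = 1/(sqrt(33267 - 30856) - 12671) = 1/(sqrt(2411) - 12671) = 1/(-12671 + sqrt(2411))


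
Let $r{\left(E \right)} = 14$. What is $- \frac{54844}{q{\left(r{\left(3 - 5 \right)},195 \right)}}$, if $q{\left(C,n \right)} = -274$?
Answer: $\frac{27422}{137} \approx 200.16$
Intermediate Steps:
$- \frac{54844}{q{\left(r{\left(3 - 5 \right)},195 \right)}} = - \frac{54844}{-274} = \left(-54844\right) \left(- \frac{1}{274}\right) = \frac{27422}{137}$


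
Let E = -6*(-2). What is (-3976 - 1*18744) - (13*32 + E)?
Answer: -23148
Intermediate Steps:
E = 12
(-3976 - 1*18744) - (13*32 + E) = (-3976 - 1*18744) - (13*32 + 12) = (-3976 - 18744) - (416 + 12) = -22720 - 1*428 = -22720 - 428 = -23148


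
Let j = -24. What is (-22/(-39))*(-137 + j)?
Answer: -3542/39 ≈ -90.821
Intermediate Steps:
(-22/(-39))*(-137 + j) = (-22/(-39))*(-137 - 24) = -22*(-1/39)*(-161) = (22/39)*(-161) = -3542/39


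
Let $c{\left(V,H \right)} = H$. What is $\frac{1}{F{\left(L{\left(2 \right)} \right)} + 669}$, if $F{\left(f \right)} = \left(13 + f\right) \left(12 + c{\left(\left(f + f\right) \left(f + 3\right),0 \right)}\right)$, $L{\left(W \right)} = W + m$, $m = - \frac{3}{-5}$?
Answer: $\frac{5}{4281} \approx 0.001168$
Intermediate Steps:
$m = \frac{3}{5}$ ($m = \left(-3\right) \left(- \frac{1}{5}\right) = \frac{3}{5} \approx 0.6$)
$L{\left(W \right)} = \frac{3}{5} + W$ ($L{\left(W \right)} = W + \frac{3}{5} = \frac{3}{5} + W$)
$F{\left(f \right)} = 156 + 12 f$ ($F{\left(f \right)} = \left(13 + f\right) \left(12 + 0\right) = \left(13 + f\right) 12 = 156 + 12 f$)
$\frac{1}{F{\left(L{\left(2 \right)} \right)} + 669} = \frac{1}{\left(156 + 12 \left(\frac{3}{5} + 2\right)\right) + 669} = \frac{1}{\left(156 + 12 \cdot \frac{13}{5}\right) + 669} = \frac{1}{\left(156 + \frac{156}{5}\right) + 669} = \frac{1}{\frac{936}{5} + 669} = \frac{1}{\frac{4281}{5}} = \frac{5}{4281}$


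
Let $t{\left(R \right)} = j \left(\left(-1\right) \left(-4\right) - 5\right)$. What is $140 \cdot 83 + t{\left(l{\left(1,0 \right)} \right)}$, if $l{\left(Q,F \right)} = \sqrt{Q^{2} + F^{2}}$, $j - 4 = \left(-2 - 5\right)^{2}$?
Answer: $11567$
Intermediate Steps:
$j = 53$ ($j = 4 + \left(-2 - 5\right)^{2} = 4 + \left(-7\right)^{2} = 4 + 49 = 53$)
$l{\left(Q,F \right)} = \sqrt{F^{2} + Q^{2}}$
$t{\left(R \right)} = -53$ ($t{\left(R \right)} = 53 \left(\left(-1\right) \left(-4\right) - 5\right) = 53 \left(4 - 5\right) = 53 \left(-1\right) = -53$)
$140 \cdot 83 + t{\left(l{\left(1,0 \right)} \right)} = 140 \cdot 83 - 53 = 11620 - 53 = 11567$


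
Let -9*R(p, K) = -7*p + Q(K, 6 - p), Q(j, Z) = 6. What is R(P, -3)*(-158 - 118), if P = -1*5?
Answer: 3772/3 ≈ 1257.3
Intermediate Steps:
P = -5
R(p, K) = -2/3 + 7*p/9 (R(p, K) = -(-7*p + 6)/9 = -(6 - 7*p)/9 = -2/3 + 7*p/9)
R(P, -3)*(-158 - 118) = (-2/3 + (7/9)*(-5))*(-158 - 118) = (-2/3 - 35/9)*(-276) = -41/9*(-276) = 3772/3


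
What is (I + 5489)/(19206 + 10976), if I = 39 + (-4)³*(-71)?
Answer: 5036/15091 ≈ 0.33371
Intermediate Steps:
I = 4583 (I = 39 - 64*(-71) = 39 + 4544 = 4583)
(I + 5489)/(19206 + 10976) = (4583 + 5489)/(19206 + 10976) = 10072/30182 = 10072*(1/30182) = 5036/15091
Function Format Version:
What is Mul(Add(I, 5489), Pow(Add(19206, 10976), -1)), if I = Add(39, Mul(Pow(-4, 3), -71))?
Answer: Rational(5036, 15091) ≈ 0.33371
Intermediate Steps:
I = 4583 (I = Add(39, Mul(-64, -71)) = Add(39, 4544) = 4583)
Mul(Add(I, 5489), Pow(Add(19206, 10976), -1)) = Mul(Add(4583, 5489), Pow(Add(19206, 10976), -1)) = Mul(10072, Pow(30182, -1)) = Mul(10072, Rational(1, 30182)) = Rational(5036, 15091)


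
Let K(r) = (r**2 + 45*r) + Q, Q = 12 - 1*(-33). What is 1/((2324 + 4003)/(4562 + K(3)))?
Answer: 4751/6327 ≈ 0.75091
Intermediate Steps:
Q = 45 (Q = 12 + 33 = 45)
K(r) = 45 + r**2 + 45*r (K(r) = (r**2 + 45*r) + 45 = 45 + r**2 + 45*r)
1/((2324 + 4003)/(4562 + K(3))) = 1/((2324 + 4003)/(4562 + (45 + 3**2 + 45*3))) = 1/(6327/(4562 + (45 + 9 + 135))) = 1/(6327/(4562 + 189)) = 1/(6327/4751) = 4751/6327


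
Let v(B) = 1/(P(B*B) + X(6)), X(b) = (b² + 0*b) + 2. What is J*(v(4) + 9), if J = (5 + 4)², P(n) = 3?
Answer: 29970/41 ≈ 730.98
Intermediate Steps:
X(b) = 2 + b² (X(b) = (b² + 0) + 2 = b² + 2 = 2 + b²)
v(B) = 1/41 (v(B) = 1/(3 + (2 + 6²)) = 1/(3 + (2 + 36)) = 1/(3 + 38) = 1/41)
J = 81 (J = 9² = 81)
J*(v(4) + 9) = 81*(1/41 + 9) = 81*(370/41) = 29970/41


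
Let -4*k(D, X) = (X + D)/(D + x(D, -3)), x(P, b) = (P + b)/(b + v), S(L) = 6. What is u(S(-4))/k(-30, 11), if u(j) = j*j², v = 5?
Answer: -40176/19 ≈ -2114.5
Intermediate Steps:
u(j) = j³
x(P, b) = (P + b)/(5 + b) (x(P, b) = (P + b)/(b + 5) = (P + b)/(5 + b))
k(D, X) = -(D + X)/(4*(-3/2 + 3*D/2)) (k(D, X) = -(X + D)/(4*(D + (D - 3)/(5 - 3))) = -(D + X)/(4*(D + (-3 + D)/2)) = -(D + X)/(4*(D + (-3/2 + D/2))) = -(D + X)/(4*(-3/2 + 3*D/2)))
u(S(-4))/k(-30, 11) = 6³/(((-1*(-30) - 1*11)/(6*(-1 - 30)))) = 216/(((⅙)*(30 - 11)/(-31))) = 216/(((⅙)*(-1/31)*19)) = 216/(-19/186) = 216*(-186/19) = -40176/19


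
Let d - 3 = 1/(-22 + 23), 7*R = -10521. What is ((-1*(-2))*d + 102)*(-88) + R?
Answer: -11183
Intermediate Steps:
R = -1503 (R = (⅐)*(-10521) = -1503)
d = 4 (d = 3 + 1/(-22 + 23) = 3 + 1/1 = 3 + 1 = 4)
((-1*(-2))*d + 102)*(-88) + R = (-1*(-2)*4 + 102)*(-88) - 1503 = (2*4 + 102)*(-88) - 1503 = (8 + 102)*(-88) - 1503 = 110*(-88) - 1503 = -9680 - 1503 = -11183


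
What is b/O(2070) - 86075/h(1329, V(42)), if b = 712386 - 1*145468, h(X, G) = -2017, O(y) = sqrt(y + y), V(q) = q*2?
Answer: 86075/2017 + 283459*sqrt(115)/345 ≈ 8853.6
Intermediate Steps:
V(q) = 2*q
O(y) = sqrt(2)*sqrt(y) (O(y) = sqrt(2*y) = sqrt(2)*sqrt(y))
b = 566918 (b = 712386 - 145468 = 566918)
b/O(2070) - 86075/h(1329, V(42)) = 566918/((sqrt(2)*sqrt(2070))) - 86075/(-2017) = 566918/((sqrt(2)*(3*sqrt(230)))) - 86075*(-1/2017) = 566918/((6*sqrt(115))) + 86075/2017 = 566918*(sqrt(115)/690) + 86075/2017 = 283459*sqrt(115)/345 + 86075/2017 = 86075/2017 + 283459*sqrt(115)/345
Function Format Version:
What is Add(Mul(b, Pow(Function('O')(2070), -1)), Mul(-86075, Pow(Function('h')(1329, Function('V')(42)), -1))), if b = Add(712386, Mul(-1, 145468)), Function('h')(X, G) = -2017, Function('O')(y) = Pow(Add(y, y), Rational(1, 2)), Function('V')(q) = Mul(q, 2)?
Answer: Add(Rational(86075, 2017), Mul(Rational(283459, 345), Pow(115, Rational(1, 2)))) ≈ 8853.6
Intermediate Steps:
Function('V')(q) = Mul(2, q)
Function('O')(y) = Mul(Pow(2, Rational(1, 2)), Pow(y, Rational(1, 2))) (Function('O')(y) = Pow(Mul(2, y), Rational(1, 2)) = Mul(Pow(2, Rational(1, 2)), Pow(y, Rational(1, 2))))
b = 566918 (b = Add(712386, -145468) = 566918)
Add(Mul(b, Pow(Function('O')(2070), -1)), Mul(-86075, Pow(Function('h')(1329, Function('V')(42)), -1))) = Add(Mul(566918, Pow(Mul(Pow(2, Rational(1, 2)), Pow(2070, Rational(1, 2))), -1)), Mul(-86075, Pow(-2017, -1))) = Add(Mul(566918, Pow(Mul(Pow(2, Rational(1, 2)), Mul(3, Pow(230, Rational(1, 2)))), -1)), Mul(-86075, Rational(-1, 2017))) = Add(Mul(566918, Pow(Mul(6, Pow(115, Rational(1, 2))), -1)), Rational(86075, 2017)) = Add(Mul(566918, Mul(Rational(1, 690), Pow(115, Rational(1, 2)))), Rational(86075, 2017)) = Add(Mul(Rational(283459, 345), Pow(115, Rational(1, 2))), Rational(86075, 2017)) = Add(Rational(86075, 2017), Mul(Rational(283459, 345), Pow(115, Rational(1, 2))))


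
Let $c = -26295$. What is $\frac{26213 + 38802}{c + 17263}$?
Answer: $- \frac{65015}{9032} \approx -7.1983$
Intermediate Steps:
$\frac{26213 + 38802}{c + 17263} = \frac{26213 + 38802}{-26295 + 17263} = \frac{65015}{-9032} = 65015 \left(- \frac{1}{9032}\right) = - \frac{65015}{9032}$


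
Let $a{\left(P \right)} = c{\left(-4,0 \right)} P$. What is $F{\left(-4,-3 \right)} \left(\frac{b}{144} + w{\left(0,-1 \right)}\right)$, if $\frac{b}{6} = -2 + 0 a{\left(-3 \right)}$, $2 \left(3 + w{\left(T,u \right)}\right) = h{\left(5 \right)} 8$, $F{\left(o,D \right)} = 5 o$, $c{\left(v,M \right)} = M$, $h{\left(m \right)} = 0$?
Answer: $\frac{185}{3} \approx 61.667$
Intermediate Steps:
$a{\left(P \right)} = 0$ ($a{\left(P \right)} = 0 P = 0$)
$w{\left(T,u \right)} = -3$ ($w{\left(T,u \right)} = -3 + \frac{0 \cdot 8}{2} = -3 + \frac{1}{2} \cdot 0 = -3 + 0 = -3$)
$b = -12$ ($b = 6 \left(-2 + 0 \cdot 0\right) = 6 \left(-2 + 0\right) = 6 \left(-2\right) = -12$)
$F{\left(-4,-3 \right)} \left(\frac{b}{144} + w{\left(0,-1 \right)}\right) = 5 \left(-4\right) \left(- \frac{12}{144} - 3\right) = - 20 \left(\left(-12\right) \frac{1}{144} - 3\right) = - 20 \left(- \frac{1}{12} - 3\right) = \left(-20\right) \left(- \frac{37}{12}\right) = \frac{185}{3}$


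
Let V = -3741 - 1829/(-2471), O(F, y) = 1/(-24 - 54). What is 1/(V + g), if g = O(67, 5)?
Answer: -192738/720892667 ≈ -0.00026736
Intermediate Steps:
O(F, y) = -1/78 (O(F, y) = 1/(-78) = -1/78)
V = -9242182/2471 (V = -3741 - 1829*(-1)/2471 = -3741 - 1*(-1829/2471) = -3741 + 1829/2471 = -9242182/2471 ≈ -3740.3)
g = -1/78 ≈ -0.012821
1/(V + g) = 1/(-9242182/2471 - 1/78) = 1/(-720892667/192738) = -192738/720892667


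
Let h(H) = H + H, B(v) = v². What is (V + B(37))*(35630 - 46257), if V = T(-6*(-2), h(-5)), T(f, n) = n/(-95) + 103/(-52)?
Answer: -14354090813/988 ≈ -1.4528e+7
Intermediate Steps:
h(H) = 2*H
T(f, n) = -103/52 - n/95 (T(f, n) = n*(-1/95) + 103*(-1/52) = -n/95 - 103/52 = -103/52 - n/95)
V = -1853/988 (V = -103/52 - 2*(-5)/95 = -103/52 - 1/95*(-10) = -103/52 + 2/19 = -1853/988 ≈ -1.8755)
(V + B(37))*(35630 - 46257) = (-1853/988 + 37²)*(35630 - 46257) = (-1853/988 + 1369)*(-10627) = (1350719/988)*(-10627) = -14354090813/988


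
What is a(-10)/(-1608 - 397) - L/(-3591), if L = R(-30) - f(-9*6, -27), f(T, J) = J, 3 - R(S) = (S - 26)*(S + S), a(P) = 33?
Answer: -755017/799995 ≈ -0.94378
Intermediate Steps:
R(S) = 3 - 2*S*(-26 + S) (R(S) = 3 - (S - 26)*(S + S) = 3 - (-26 + S)*2*S = 3 - 2*S*(-26 + S))
L = -3330 (L = (3 - 2*(-30)² + 52*(-30)) - 1*(-27) = (3 - 2*900 - 1560) + 27 = (3 - 1800 - 1560) + 27 = -3357 + 27 = -3330)
a(-10)/(-1608 - 397) - L/(-3591) = 33/(-1608 - 397) - 1*(-3330)/(-3591) = 33/(-2005) + 3330*(-1/3591) = 33*(-1/2005) - 370/399 = -33/2005 - 370/399 = -755017/799995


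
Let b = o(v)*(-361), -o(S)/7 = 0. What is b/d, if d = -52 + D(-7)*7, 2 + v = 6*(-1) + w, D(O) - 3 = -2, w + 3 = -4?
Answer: 0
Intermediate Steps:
w = -7 (w = -3 - 4 = -7)
D(O) = 1 (D(O) = 3 - 2 = 1)
v = -15 (v = -2 + (6*(-1) - 7) = -2 + (-6 - 7) = -2 - 13 = -15)
o(S) = 0 (o(S) = -7*0 = 0)
b = 0 (b = 0*(-361) = 0)
d = -45 (d = -52 + 1*7 = -52 + 7 = -45)
b/d = 0/(-45) = 0*(-1/45) = 0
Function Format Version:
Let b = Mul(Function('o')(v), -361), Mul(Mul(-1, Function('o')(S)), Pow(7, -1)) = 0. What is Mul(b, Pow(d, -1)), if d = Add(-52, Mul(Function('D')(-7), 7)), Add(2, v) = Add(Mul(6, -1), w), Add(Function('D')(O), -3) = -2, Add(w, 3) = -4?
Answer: 0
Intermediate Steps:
w = -7 (w = Add(-3, -4) = -7)
Function('D')(O) = 1 (Function('D')(O) = Add(3, -2) = 1)
v = -15 (v = Add(-2, Add(Mul(6, -1), -7)) = Add(-2, Add(-6, -7)) = Add(-2, -13) = -15)
Function('o')(S) = 0 (Function('o')(S) = Mul(-7, 0) = 0)
b = 0 (b = Mul(0, -361) = 0)
d = -45 (d = Add(-52, Mul(1, 7)) = Add(-52, 7) = -45)
Mul(b, Pow(d, -1)) = Mul(0, Pow(-45, -1)) = Mul(0, Rational(-1, 45)) = 0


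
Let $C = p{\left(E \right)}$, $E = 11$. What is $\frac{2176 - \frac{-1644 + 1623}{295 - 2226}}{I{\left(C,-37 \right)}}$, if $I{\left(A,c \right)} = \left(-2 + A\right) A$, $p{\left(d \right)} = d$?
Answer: $\frac{381985}{17379} \approx 21.98$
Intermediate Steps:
$C = 11$
$I{\left(A,c \right)} = A \left(-2 + A\right)$
$\frac{2176 - \frac{-1644 + 1623}{295 - 2226}}{I{\left(C,-37 \right)}} = \frac{2176 - \frac{-1644 + 1623}{295 - 2226}}{11 \left(-2 + 11\right)} = \frac{2176 - - \frac{21}{-1931}}{11 \cdot 9} = \frac{2176 - \left(-21\right) \left(- \frac{1}{1931}\right)}{99} = \left(2176 - \frac{21}{1931}\right) \frac{1}{99} = \frac{4201835}{1931} \cdot \frac{1}{99} = \frac{381985}{17379}$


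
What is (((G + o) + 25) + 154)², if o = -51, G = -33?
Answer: 9025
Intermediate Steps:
(((G + o) + 25) + 154)² = (((-33 - 51) + 25) + 154)² = ((-84 + 25) + 154)² = (-59 + 154)² = 95² = 9025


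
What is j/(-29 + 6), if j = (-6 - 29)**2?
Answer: -1225/23 ≈ -53.261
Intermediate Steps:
j = 1225 (j = (-35)**2 = 1225)
j/(-29 + 6) = 1225/(-29 + 6) = 1225/(-23) = -1/23*1225 = -1225/23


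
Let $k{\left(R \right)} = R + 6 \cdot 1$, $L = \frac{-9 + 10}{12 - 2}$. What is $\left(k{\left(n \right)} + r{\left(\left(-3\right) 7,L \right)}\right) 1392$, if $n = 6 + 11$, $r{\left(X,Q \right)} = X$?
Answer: $2784$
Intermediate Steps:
$L = \frac{1}{10}$ ($L = 1 \cdot \frac{1}{10} = \frac{1}{10} \approx 0.1$)
$n = 17$
$k{\left(R \right)} = 6 + R$ ($k{\left(R \right)} = R + 6 = 6 + R$)
$\left(k{\left(n \right)} + r{\left(\left(-3\right) 7,L \right)}\right) 1392 = \left(\left(6 + 17\right) - 21\right) 1392 = \left(23 - 21\right) 1392 = 2 \cdot 1392 = 2784$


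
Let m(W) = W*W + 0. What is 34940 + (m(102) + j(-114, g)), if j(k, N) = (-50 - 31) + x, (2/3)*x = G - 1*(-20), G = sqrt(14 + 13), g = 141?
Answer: 45293 + 9*sqrt(3)/2 ≈ 45301.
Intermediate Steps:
G = 3*sqrt(3) (G = sqrt(27) = 3*sqrt(3) ≈ 5.1962)
m(W) = W**2 (m(W) = W**2 + 0 = W**2)
x = 30 + 9*sqrt(3)/2 (x = 3*(3*sqrt(3) - 1*(-20))/2 = 3*(3*sqrt(3) + 20)/2 = 3*(20 + 3*sqrt(3))/2 = 30 + 9*sqrt(3)/2 ≈ 37.794)
j(k, N) = -51 + 9*sqrt(3)/2 (j(k, N) = (-50 - 31) + (30 + 9*sqrt(3)/2) = -81 + (30 + 9*sqrt(3)/2) = -51 + 9*sqrt(3)/2)
34940 + (m(102) + j(-114, g)) = 34940 + (102**2 + (-51 + 9*sqrt(3)/2)) = 34940 + (10404 + (-51 + 9*sqrt(3)/2)) = 34940 + (10353 + 9*sqrt(3)/2) = 45293 + 9*sqrt(3)/2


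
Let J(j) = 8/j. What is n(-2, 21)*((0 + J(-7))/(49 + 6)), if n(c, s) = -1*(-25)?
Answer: -40/77 ≈ -0.51948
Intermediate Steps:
n(c, s) = 25
n(-2, 21)*((0 + J(-7))/(49 + 6)) = 25*((0 + 8/(-7))/(49 + 6)) = 25*((0 + 8*(-⅐))/55) = 25*((0 - 8/7)*(1/55)) = 25*(-8/7*1/55) = 25*(-8/385) = -40/77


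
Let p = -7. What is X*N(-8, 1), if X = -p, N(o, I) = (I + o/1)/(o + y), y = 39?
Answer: -49/31 ≈ -1.5806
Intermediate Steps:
N(o, I) = (I + o)/(39 + o) (N(o, I) = (I + o/1)/(o + 39) = (I + o*1)/(39 + o) = (I + o)/(39 + o))
X = 7 (X = -1*(-7) = 7)
X*N(-8, 1) = 7*((1 - 8)/(39 - 8)) = 7*(-7/31) = -49/31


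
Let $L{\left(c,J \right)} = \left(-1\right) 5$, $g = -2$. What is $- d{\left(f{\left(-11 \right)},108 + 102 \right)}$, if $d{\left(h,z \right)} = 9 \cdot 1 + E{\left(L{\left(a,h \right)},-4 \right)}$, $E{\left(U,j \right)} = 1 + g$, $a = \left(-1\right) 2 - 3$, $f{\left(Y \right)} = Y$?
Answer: $-8$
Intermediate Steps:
$a = -5$ ($a = -2 - 3 = -5$)
$L{\left(c,J \right)} = -5$
$E{\left(U,j \right)} = -1$ ($E{\left(U,j \right)} = 1 - 2 = -1$)
$d{\left(h,z \right)} = 8$ ($d{\left(h,z \right)} = 9 \cdot 1 - 1 = 9 - 1 = 8$)
$- d{\left(f{\left(-11 \right)},108 + 102 \right)} = \left(-1\right) 8 = -8$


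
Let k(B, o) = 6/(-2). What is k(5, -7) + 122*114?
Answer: 13905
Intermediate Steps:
k(B, o) = -3 (k(B, o) = 6*(-½) = -3)
k(5, -7) + 122*114 = -3 + 122*114 = -3 + 13908 = 13905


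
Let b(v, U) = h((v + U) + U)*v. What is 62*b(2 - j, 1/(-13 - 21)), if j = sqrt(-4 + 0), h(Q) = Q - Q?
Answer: 0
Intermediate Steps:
h(Q) = 0
j = 2*I (j = sqrt(-4) = 2*I ≈ 2.0*I)
b(v, U) = 0 (b(v, U) = 0*v = 0)
62*b(2 - j, 1/(-13 - 21)) = 62*0 = 0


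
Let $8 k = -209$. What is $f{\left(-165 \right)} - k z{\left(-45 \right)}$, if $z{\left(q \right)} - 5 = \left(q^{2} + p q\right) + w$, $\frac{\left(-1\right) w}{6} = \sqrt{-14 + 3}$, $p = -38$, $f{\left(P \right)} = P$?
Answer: $\frac{195085}{2} - \frac{627 i \sqrt{11}}{4} \approx 97543.0 - 519.88 i$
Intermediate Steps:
$k = - \frac{209}{8}$ ($k = \frac{1}{8} \left(-209\right) = - \frac{209}{8} \approx -26.125$)
$w = - 6 i \sqrt{11}$ ($w = - 6 \sqrt{-14 + 3} = - 6 \sqrt{-11} = - 6 i \sqrt{11} \approx - 19.9 i$)
$z{\left(q \right)} = 5 + q^{2} - 38 q - 6 i \sqrt{11}$ ($z{\left(q \right)} = 5 - \left(- q^{2} + 38 q + 6 i \sqrt{11}\right) = 5 + q^{2} - 38 q - 6 i \sqrt{11}$)
$f{\left(-165 \right)} - k z{\left(-45 \right)} = -165 - - \frac{209 \left(5 + \left(-45\right)^{2} - -1710 - 6 i \sqrt{11}\right)}{8} = -165 - - \frac{209 \left(5 + 2025 + 1710 - 6 i \sqrt{11}\right)}{8} = -165 - - \frac{209 \left(3740 - 6 i \sqrt{11}\right)}{8} = -165 - \left(- \frac{195415}{2} + \frac{627 i \sqrt{11}}{4}\right) = -165 + \left(\frac{195415}{2} - \frac{627 i \sqrt{11}}{4}\right) = \frac{195085}{2} - \frac{627 i \sqrt{11}}{4}$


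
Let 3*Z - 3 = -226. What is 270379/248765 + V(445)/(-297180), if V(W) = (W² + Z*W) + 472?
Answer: 5880128491/11089197405 ≈ 0.53026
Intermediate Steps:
Z = -223/3 (Z = 1 + (⅓)*(-226) = 1 - 226/3 = -223/3 ≈ -74.333)
V(W) = 472 + W² - 223*W/3 (V(W) = (W² - 223*W/3) + 472 = 472 + W² - 223*W/3)
270379/248765 + V(445)/(-297180) = 270379/248765 + (472 + 445² - 223/3*445)/(-297180) = 270379*(1/248765) + (472 + 198025 - 99235/3)*(-1/297180) = 270379/248765 + (496256/3)*(-1/297180) = 270379/248765 - 124064/222885 = 5880128491/11089197405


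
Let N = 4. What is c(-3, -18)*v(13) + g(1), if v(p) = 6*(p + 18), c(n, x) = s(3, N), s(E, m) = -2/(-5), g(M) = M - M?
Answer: 372/5 ≈ 74.400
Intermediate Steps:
g(M) = 0
s(E, m) = ⅖ (s(E, m) = -2*(-⅕) = ⅖)
c(n, x) = ⅖
v(p) = 108 + 6*p (v(p) = 6*(18 + p) = 108 + 6*p)
c(-3, -18)*v(13) + g(1) = 2*(108 + 6*13)/5 + 0 = 2*(108 + 78)/5 + 0 = (⅖)*186 + 0 = 372/5 + 0 = 372/5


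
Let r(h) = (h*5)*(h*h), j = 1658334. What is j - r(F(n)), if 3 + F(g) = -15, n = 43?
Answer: 1687494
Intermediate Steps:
F(g) = -18 (F(g) = -3 - 15 = -18)
r(h) = 5*h**3 (r(h) = (5*h)*h**2 = 5*h**3)
j - r(F(n)) = 1658334 - 5*(-18)**3 = 1658334 - 5*(-5832) = 1658334 - 1*(-29160) = 1658334 + 29160 = 1687494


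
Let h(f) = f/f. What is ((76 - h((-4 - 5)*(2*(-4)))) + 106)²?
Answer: 32761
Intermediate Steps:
h(f) = 1
((76 - h((-4 - 5)*(2*(-4)))) + 106)² = ((76 - 1*1) + 106)² = ((76 - 1) + 106)² = (75 + 106)² = 181² = 32761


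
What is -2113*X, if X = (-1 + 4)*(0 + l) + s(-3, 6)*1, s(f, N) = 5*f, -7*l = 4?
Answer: 247221/7 ≈ 35317.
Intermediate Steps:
l = -4/7 (l = -⅐*4 = -4/7 ≈ -0.57143)
X = -117/7 (X = (-1 + 4)*(0 - 4/7) + (5*(-3))*1 = 3*(-4/7) - 15*1 = -12/7 - 15 = -117/7 ≈ -16.714)
-2113*X = -2113*(-117/7) = 247221/7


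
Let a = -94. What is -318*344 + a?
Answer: -109486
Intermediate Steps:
-318*344 + a = -318*344 - 94 = -109392 - 94 = -109486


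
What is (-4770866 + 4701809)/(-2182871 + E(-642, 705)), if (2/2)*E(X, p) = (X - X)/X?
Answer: 69057/2182871 ≈ 0.031636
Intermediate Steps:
E(X, p) = 0 (E(X, p) = (X - X)/X = 0/X = 0)
(-4770866 + 4701809)/(-2182871 + E(-642, 705)) = (-4770866 + 4701809)/(-2182871 + 0) = -69057/(-2182871) = -69057*(-1/2182871) = 69057/2182871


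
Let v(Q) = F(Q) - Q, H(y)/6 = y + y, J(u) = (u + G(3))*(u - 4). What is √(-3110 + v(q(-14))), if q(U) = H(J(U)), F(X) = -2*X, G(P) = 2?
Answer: I*√10886 ≈ 104.34*I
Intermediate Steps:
J(u) = (-4 + u)*(2 + u) (J(u) = (u + 2)*(u - 4) = (2 + u)*(-4 + u) = (-4 + u)*(2 + u))
H(y) = 12*y (H(y) = 6*(y + y) = 6*(2*y) = 12*y)
q(U) = -96 - 24*U + 12*U² (q(U) = 12*(-8 + U² - 2*U) = -96 - 24*U + 12*U²)
v(Q) = -3*Q (v(Q) = -2*Q - Q = -3*Q)
√(-3110 + v(q(-14))) = √(-3110 - 3*(-96 - 24*(-14) + 12*(-14)²)) = √(-3110 - 3*(-96 + 336 + 12*196)) = √(-3110 - 3*(-96 + 336 + 2352)) = √(-3110 - 3*2592) = √(-3110 - 7776) = √(-10886) = I*√10886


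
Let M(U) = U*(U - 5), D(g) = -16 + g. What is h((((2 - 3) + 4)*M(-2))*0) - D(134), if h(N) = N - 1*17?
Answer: -135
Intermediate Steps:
M(U) = U*(-5 + U)
h(N) = -17 + N (h(N) = N - 17 = -17 + N)
h((((2 - 3) + 4)*M(-2))*0) - D(134) = (-17 + (((2 - 3) + 4)*(-2*(-5 - 2)))*0) - (-16 + 134) = (-17 + ((-1 + 4)*(-2*(-7)))*0) - 1*118 = (-17 + (3*14)*0) - 118 = (-17 + 42*0) - 118 = (-17 + 0) - 118 = -17 - 118 = -135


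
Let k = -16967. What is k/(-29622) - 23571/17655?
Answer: -132889259/174325470 ≈ -0.76231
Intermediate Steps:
k/(-29622) - 23571/17655 = -16967/(-29622) - 23571/17655 = -16967*(-1/29622) - 23571*1/17655 = 16967/29622 - 7857/5885 = -132889259/174325470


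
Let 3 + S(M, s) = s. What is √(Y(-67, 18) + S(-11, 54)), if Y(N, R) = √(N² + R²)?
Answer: √(51 + √4813) ≈ 10.972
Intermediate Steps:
S(M, s) = -3 + s
√(Y(-67, 18) + S(-11, 54)) = √(√((-67)² + 18²) + (-3 + 54)) = √(√(4489 + 324) + 51) = √(√4813 + 51) = √(51 + √4813)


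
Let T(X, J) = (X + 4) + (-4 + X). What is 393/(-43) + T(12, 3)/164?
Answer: -15855/1763 ≈ -8.9932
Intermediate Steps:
T(X, J) = 2*X (T(X, J) = (4 + X) + (-4 + X) = 2*X)
393/(-43) + T(12, 3)/164 = 393/(-43) + (2*12)/164 = 393*(-1/43) + 24*(1/164) = -393/43 + 6/41 = -15855/1763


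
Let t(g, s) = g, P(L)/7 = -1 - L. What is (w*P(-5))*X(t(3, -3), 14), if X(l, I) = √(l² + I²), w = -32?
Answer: -896*√205 ≈ -12829.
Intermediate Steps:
P(L) = -7 - 7*L (P(L) = 7*(-1 - L) = -7 - 7*L)
X(l, I) = √(I² + l²)
(w*P(-5))*X(t(3, -3), 14) = (-32*(-7 - 7*(-5)))*√(14² + 3²) = (-32*(-7 + 35))*√(196 + 9) = (-32*28)*√205 = -896*√205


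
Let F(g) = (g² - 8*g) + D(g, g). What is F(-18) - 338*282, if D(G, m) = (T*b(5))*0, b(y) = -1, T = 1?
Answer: -94848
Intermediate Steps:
D(G, m) = 0 (D(G, m) = (1*(-1))*0 = -1*0 = 0)
F(g) = g² - 8*g (F(g) = (g² - 8*g) + 0 = g² - 8*g)
F(-18) - 338*282 = -18*(-8 - 18) - 338*282 = -18*(-26) - 95316 = 468 - 95316 = -94848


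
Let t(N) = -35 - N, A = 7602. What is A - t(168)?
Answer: 7805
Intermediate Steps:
A - t(168) = 7602 - (-35 - 1*168) = 7602 - (-35 - 168) = 7602 - 1*(-203) = 7602 + 203 = 7805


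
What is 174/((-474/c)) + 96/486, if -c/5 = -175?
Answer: -2054111/6399 ≈ -321.00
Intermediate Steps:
c = 875 (c = -5*(-175) = 875)
174/((-474/c)) + 96/486 = 174/((-474/875)) + 96/486 = 174/((-474*1/875)) + 96*(1/486) = 174/(-474/875) + 16/81 = 174*(-875/474) + 16/81 = -25375/79 + 16/81 = -2054111/6399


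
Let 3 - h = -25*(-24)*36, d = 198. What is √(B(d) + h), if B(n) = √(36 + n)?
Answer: √(-21597 + 3*√26) ≈ 146.91*I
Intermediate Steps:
h = -21597 (h = 3 - (-25*(-24))*36 = 3 - 600*36 = 3 - 1*21600 = 3 - 21600 = -21597)
√(B(d) + h) = √(√(36 + 198) - 21597) = √(√234 - 21597) = √(3*√26 - 21597) = √(-21597 + 3*√26)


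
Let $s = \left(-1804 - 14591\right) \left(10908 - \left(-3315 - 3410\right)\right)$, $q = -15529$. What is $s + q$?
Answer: $-289108564$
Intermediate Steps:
$s = -289093035$ ($s = - 16395 \left(10908 + \left(3315 - -3410\right)\right) = - 16395 \left(10908 + \left(3315 + 3410\right)\right) = - 16395 \left(10908 + 6725\right) = \left(-16395\right) 17633 = -289093035$)
$s + q = -289093035 - 15529 = -289108564$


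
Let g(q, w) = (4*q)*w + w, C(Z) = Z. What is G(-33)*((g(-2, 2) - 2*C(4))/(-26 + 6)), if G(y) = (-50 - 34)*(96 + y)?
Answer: -29106/5 ≈ -5821.2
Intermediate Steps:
g(q, w) = w + 4*q*w (g(q, w) = 4*q*w + w = w + 4*q*w)
G(y) = -8064 - 84*y (G(y) = -84*(96 + y) = -8064 - 84*y)
G(-33)*((g(-2, 2) - 2*C(4))/(-26 + 6)) = (-8064 - 84*(-33))*((2*(1 + 4*(-2)) - 2*4)/(-26 + 6)) = (-8064 + 2772)*((2*(1 - 8) - 8)/(-20)) = -5292*(2*(-7) - 8)*(-1)/20 = -5292*(-14 - 8)*(-1)/20 = -(-116424)*(-1)/20 = -5292*11/10 = -29106/5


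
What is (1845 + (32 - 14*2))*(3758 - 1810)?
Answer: 3601852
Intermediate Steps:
(1845 + (32 - 14*2))*(3758 - 1810) = (1845 + (32 - 28))*1948 = (1845 + 4)*1948 = 1849*1948 = 3601852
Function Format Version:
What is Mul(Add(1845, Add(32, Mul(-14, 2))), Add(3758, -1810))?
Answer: 3601852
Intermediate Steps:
Mul(Add(1845, Add(32, Mul(-14, 2))), Add(3758, -1810)) = Mul(Add(1845, Add(32, -28)), 1948) = Mul(Add(1845, 4), 1948) = Mul(1849, 1948) = 3601852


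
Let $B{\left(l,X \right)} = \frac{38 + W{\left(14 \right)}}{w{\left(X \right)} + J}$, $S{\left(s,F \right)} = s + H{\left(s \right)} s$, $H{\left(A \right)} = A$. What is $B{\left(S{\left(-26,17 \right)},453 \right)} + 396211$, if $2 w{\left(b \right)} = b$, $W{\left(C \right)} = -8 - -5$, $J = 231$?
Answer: $\frac{72506627}{183} \approx 3.9621 \cdot 10^{5}$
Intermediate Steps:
$W{\left(C \right)} = -3$ ($W{\left(C \right)} = -8 + 5 = -3$)
$S{\left(s,F \right)} = s + s^{2}$ ($S{\left(s,F \right)} = s + s s = s + s^{2}$)
$w{\left(b \right)} = \frac{b}{2}$
$B{\left(l,X \right)} = \frac{35}{231 + \frac{X}{2}}$ ($B{\left(l,X \right)} = \frac{38 - 3}{\frac{X}{2} + 231} = \frac{35}{231 + \frac{X}{2}}$)
$B{\left(S{\left(-26,17 \right)},453 \right)} + 396211 = \frac{70}{462 + 453} + 396211 = \frac{70}{915} + 396211 = 70 \cdot \frac{1}{915} + 396211 = \frac{14}{183} + 396211 = \frac{72506627}{183}$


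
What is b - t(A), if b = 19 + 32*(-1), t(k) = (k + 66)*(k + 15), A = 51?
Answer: -7735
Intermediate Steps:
t(k) = (15 + k)*(66 + k) (t(k) = (66 + k)*(15 + k) = (15 + k)*(66 + k))
b = -13 (b = 19 - 32 = -13)
b - t(A) = -13 - (990 + 51**2 + 81*51) = -13 - (990 + 2601 + 4131) = -13 - 1*7722 = -13 - 7722 = -7735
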